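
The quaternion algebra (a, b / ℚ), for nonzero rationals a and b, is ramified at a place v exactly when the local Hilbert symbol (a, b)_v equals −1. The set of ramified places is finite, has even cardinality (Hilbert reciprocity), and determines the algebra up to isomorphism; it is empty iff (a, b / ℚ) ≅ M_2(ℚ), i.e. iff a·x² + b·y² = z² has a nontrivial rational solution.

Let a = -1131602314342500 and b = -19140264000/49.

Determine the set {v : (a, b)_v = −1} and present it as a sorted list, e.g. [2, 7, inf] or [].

(a, b) ≡ (-33, -65) mod (ℚ^×)²; places V = {2, 3, 5, 7, 11, 13, ∞}.
(a,b)_5: α=4, u≡2; β=3, v≡2 (mod 5); (2|5)=-1, (2|5)=-1; sign (−1)^0·-1^3·-1^4 = -1.
(a,b)_3: α=5, u≡1; β=2, v≡1 (mod 3); (1|3)=+1, (1|3)=+1; sign (−1)^0·+1^2·+1^5 = +1.
(a,b)_11: α=3, u≡2; β=2, v≡3 (mod 11); (2|11)=-1, (3|11)=+1; sign (−1)^0·-1^2·+1^3 = +1.
(a,b)_13: α=4, u≡7; β=3, v≡8 (mod 13); (7|13)=-1, (8|13)=-1; sign (−1)^0·-1^3·-1^4 = -1.
(a,b)_7: α=2, u≡2; β=-2, v≡3 (mod 7); (2|7)=+1, (3|7)=-1; sign (−1)^0·+1^-2·-1^2 = +1.
(a,b)_∞: sgn(-33)=−, sgn(-65)=−, so -1.
(a,b)_2: α=2, β=6; u≡7, v≡7 (mod 8); ε(u)ε(v)=1·1, αω(v)=2·0, βω(u)=6·0; sum ≡ 1  ⇒  -1.
(-33, -65 / ℚ) ramifies at {2, 5, 13, ∞}: a division algebra.

[2, 5, 13, inf]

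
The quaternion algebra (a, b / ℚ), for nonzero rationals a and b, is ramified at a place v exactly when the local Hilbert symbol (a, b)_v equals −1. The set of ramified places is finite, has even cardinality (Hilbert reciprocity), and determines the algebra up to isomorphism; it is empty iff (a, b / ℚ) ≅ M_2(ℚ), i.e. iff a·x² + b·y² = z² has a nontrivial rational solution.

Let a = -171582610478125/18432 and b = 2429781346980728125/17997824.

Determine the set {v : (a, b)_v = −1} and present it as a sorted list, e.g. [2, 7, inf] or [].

(a, b) ≡ (-38570, 501410) mod (ℚ^×)²; places V = {2, 3, 5, 7, 11, 13, 17, 19, 29, ∞}.
(a,b)_11: α=2, u≡7; β=2, v≡10 (mod 11); (7|11)=-1, (10|11)=-1; sign (−1)^0·-1^2·-1^2 = +1.
(a,b)_29: α=1, u≡5; β=1, v≡1 (mod 29); (5|29)=+1, (1|29)=+1; sign (−1)^0·+1^1·+1^1 = +1.
(a,b)_19: α=1, u≡18; β=1, v≡13 (mod 19); (18|19)=-1, (13|19)=-1; sign (−1)^1·-1^1·-1^1 = -1.
(a,b)_17: α=0, u≡7; β=2, v≡10 (mod 17); (7|17)=-1, (10|17)=-1; sign (−1)^0·-1^2·-1^0 = +1.
(a,b)_5: α=5, u≡1; β=5, v≡2 (mod 5); (1|5)=+1, (2|5)=-1; sign (−1)^0·+1^5·-1^5 = -1.
(a,b)_2: α=-11, β=-13; u≡3, v≡1 (mod 8); ε(u)ε(v)=1·0, αω(v)=-11·0, βω(u)=-13·1; sum ≡ 1  ⇒  -1.
(a,b)_13: α=0, u≡1; β=-3, v≡4 (mod 13); (1|13)=+1, (4|13)=+1; sign (−1)^0·+1^-3·+1^0 = +1.
(a,b)_∞: sgn(-38570)=−, sgn(501410)=+, so +1.
(a,b)_7: α=7, u≡5; β=9, v≡5 (mod 7); (5|7)=-1, (5|7)=-1; sign (−1)^1·-1^9·-1^7 = -1.
(a,b)_3: α=-2, u≡1; β=0, v≡2 (mod 3); (1|3)=+1, (2|3)=-1; sign (−1)^0·+1^0·-1^-2 = +1.
Ram(-38570, 501410) = {2, 5, 7, 19}; no ℚ_2-point on the conic.

[2, 5, 7, 19]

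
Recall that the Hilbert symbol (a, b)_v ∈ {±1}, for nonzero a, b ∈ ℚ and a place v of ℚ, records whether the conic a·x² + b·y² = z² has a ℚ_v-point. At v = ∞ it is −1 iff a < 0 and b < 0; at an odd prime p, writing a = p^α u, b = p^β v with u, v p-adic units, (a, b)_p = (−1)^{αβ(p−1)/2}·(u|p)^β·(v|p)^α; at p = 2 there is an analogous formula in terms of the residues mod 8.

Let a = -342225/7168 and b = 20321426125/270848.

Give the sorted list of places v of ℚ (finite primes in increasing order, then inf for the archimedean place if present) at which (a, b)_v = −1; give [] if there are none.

[5, 13]

Mod squares: a ≡ -7, b ≡ 10010. Check v ∈ {∞, 2, 3, 5, 7, 11, 13, 23, 31}.
v=∞: -7 < 0 and 10010 > 0  ⇒  (a,b)_∞ = +1.
v=5: a=5^2·(≡2), b=5^3·(≡3) mod 5; (2|5)=-1, (3|5)=-1; (−1)^{2·3·2}·(-1)^3·(-1)^2 = -1.
v=11: a=11^0·(≡1), b=11^1·(≡10) mod 11; (1|11)=+1, (10|11)=-1; (−1)^{0·1·5}·(+1)^1·(-1)^0 = +1.
v=7: a=7^-1·(≡6), b=7^1·(≡2) mod 7; (6|7)=-1, (2|7)=+1; (−1)^{-1·1·3}·(-1)^1·(+1)^-1 = +1.
v=13: a=13^2·(≡11), b=13^3·(≡10) mod 13; (11|13)=-1, (10|13)=+1; (−1)^{2·3·6}·(-1)^3·(+1)^2 = -1.
v=31: a=31^0·(≡11), b=31^2·(≡2) mod 31; (11|31)=-1, (2|31)=+1; (−1)^{0·2·15}·(-1)^2·(+1)^0 = +1.
v=23: a=23^0·(≡1), b=23^-2·(≡5) mod 23; (1|23)=+1, (5|23)=-1; (−1)^{0·-2·11}·(+1)^-2·(-1)^0 = +1.
v=3: a=3^4·(≡2), b=3^0·(≡2) mod 3; (2|3)=-1, (2|3)=-1; (−1)^{4·0·1}·(-1)^0·(-1)^4 = +1.
v=2: v_2(a)=-10, v_2(b)=-9; units ≡ 1, 5 (mod 8); ε·ε+αω+βω = 0·0+-10·1+-9·0 ≡ 0  ⇒  (a,b)_2 = +1.
Ram(-7, 10010) = {5, 13}; no ℚ_5-point on the conic.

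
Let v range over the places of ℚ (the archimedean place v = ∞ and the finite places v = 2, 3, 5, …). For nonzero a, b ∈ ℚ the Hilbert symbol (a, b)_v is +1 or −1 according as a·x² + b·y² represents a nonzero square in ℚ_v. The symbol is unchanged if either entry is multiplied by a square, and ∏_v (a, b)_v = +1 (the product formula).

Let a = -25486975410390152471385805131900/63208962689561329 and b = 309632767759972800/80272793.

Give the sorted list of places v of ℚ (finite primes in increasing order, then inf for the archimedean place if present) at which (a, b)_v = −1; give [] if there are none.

Mod squares: a ≡ -101959, b ≡ 41523911. Check v ∈ {∞, 2, 3, 5, 7, 11, 13, 17, 19, 23, 29, 31, 37, 41, 43, 53, 59}.
v=5: a=5^2·(≡1), b=5^2·(≡4) mod 5; (1|5)=+1, (4|5)=+1; (−1)^{2·2·2}·(+1)^2·(+1)^2 = +1.
v=37: a=37^-2·(≡2), b=37^0·(≡8) mod 37; (2|37)=-1, (8|37)=-1; (−1)^{-2·0·18}·(-1)^0·(-1)^-2 = +1.
v=13: a=13^1·(≡9), b=13^1·(≡2) mod 13; (9|13)=+1, (2|13)=-1; (−1)^{1·1·6}·(+1)^1·(-1)^1 = -1.
v=59: a=59^-2·(≡18), b=59^0·(≡38) mod 59; (18|59)=-1, (38|59)=-1; (−1)^{-2·0·29}·(-1)^0·(-1)^-2 = +1.
v=11: a=11^1·(≡5), b=11^1·(≡9) mod 11; (5|11)=+1, (9|11)=+1; (−1)^{1·1·5}·(+1)^1·(+1)^1 = -1.
v=29: a=29^2·(≡16), b=29^1·(≡22) mod 29; (16|29)=+1, (22|29)=+1; (−1)^{2·1·14}·(+1)^1·(+1)^2 = +1.
v=3: a=3^8·(≡2), b=3^4·(≡2) mod 3; (2|3)=-1, (2|3)=-1; (−1)^{8·4·1}·(-1)^4·(-1)^8 = +1.
v=7: a=7^4·(≡5), b=7^0·(≡4) mod 7; (5|7)=-1, (4|7)=+1; (−1)^{4·0·3}·(-1)^0·(+1)^4 = +1.
v=∞: -101959 < 0 and 41523911 > 0  ⇒  (a,b)_∞ = +1.
v=19: a=19^2·(≡8), b=19^1·(≡18) mod 19; (8|19)=-1, (18|19)=-1; (−1)^{2·1·9}·(-1)^1·(-1)^2 = -1.
v=43: a=43^4·(≡20), b=43^2·(≡24) mod 43; (20|43)=-1, (24|43)=+1; (−1)^{4·2·21}·(-1)^2·(+1)^4 = +1.
v=17: a=17^2·(≡12), b=17^-1·(≡3) mod 17; (12|17)=-1, (3|17)=-1; (−1)^{2·-1·8}·(-1)^-1·(-1)^2 = -1.
v=41: a=41^-2·(≡1), b=41^-2·(≡3) mod 41; (1|41)=+1, (3|41)=-1; (−1)^{-2·-2·20}·(+1)^-2·(-1)^-2 = +1.
v=2: v_2(a)=2, v_2(b)=6; units ≡ 1, 7 (mod 8); ε·ε+αω+βω = 0·1+2·0+6·0 ≡ 0  ⇒  (a,b)_2 = +1.
v=31: a=31^1·(≡16), b=31^1·(≡4) mod 31; (16|31)=+1, (4|31)=+1; (−1)^{1·1·15}·(+1)^1·(+1)^1 = -1.
v=23: a=23^3·(≡4), b=23^2·(≡19) mod 23; (4|23)=+1, (19|23)=-1; (−1)^{3·2·11}·(+1)^2·(-1)^3 = -1.
v=53: a=53^-4·(≡17), b=53^-2·(≡13) mod 53; (17|53)=+1, (13|53)=+1; (−1)^{-4·-2·26}·(+1)^-2·(+1)^-4 = +1.
(-101959, 41523911 / ℚ) ramifies at {11, 13, 17, 19, 23, 31}: a division algebra.

[11, 13, 17, 19, 23, 31]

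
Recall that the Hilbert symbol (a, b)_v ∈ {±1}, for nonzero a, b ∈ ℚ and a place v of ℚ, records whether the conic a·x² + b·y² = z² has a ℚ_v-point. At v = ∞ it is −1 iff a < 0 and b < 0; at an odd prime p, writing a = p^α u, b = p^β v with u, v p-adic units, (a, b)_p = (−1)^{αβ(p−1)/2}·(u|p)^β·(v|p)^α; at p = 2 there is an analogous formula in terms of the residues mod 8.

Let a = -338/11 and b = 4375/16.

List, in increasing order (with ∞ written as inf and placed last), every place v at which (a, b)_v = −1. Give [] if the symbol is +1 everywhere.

(a, b) ≡ (-22, 7) mod (ℚ^×)²; places V = {2, 5, 7, 11, 13, ∞}.
(a,b)_5: α=0, u≡2; β=4, v≡2 (mod 5); (2|5)=-1, (2|5)=-1; sign (−1)^0·-1^4·-1^0 = +1.
(a,b)_2: α=1, β=-4; u≡5, v≡7 (mod 8); ε(u)ε(v)=0·1, αω(v)=1·0, βω(u)=-4·1; sum ≡ 0  ⇒  +1.
(a,b)_7: α=0, u≡3; β=1, v≡1 (mod 7); (3|7)=-1, (1|7)=+1; sign (−1)^0·-1^1·+1^0 = -1.
(a,b)_∞: sgn(-22)=−, sgn(7)=+, so +1.
(a,b)_11: α=-1, u≡3; β=0, v≡6 (mod 11); (3|11)=+1, (6|11)=-1; sign (−1)^0·+1^0·-1^-1 = -1.
(a,b)_13: α=2, u≡1; β=0, v≡11 (mod 13); (1|13)=+1, (11|13)=-1; sign (−1)^0·+1^0·-1^2 = +1.
|Ram(-22, 7)| = 2, even; anisotropic at {7, 11}.

[7, 11]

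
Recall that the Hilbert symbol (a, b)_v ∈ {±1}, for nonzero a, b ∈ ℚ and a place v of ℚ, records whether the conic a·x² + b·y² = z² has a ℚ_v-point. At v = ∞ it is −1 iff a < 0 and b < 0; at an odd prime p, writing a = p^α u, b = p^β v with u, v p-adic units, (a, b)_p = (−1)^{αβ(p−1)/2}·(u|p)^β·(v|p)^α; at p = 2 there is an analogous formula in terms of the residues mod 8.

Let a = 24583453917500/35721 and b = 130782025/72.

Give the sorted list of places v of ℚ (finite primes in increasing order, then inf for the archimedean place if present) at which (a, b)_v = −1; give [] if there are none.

Mod squares: a ≡ 23, b ≡ 19778. Check v ∈ {∞, 2, 3, 5, 7, 11, 23, 29, 31}.
v=∞: 23 > 0 and 19778 > 0  ⇒  (a,b)_∞ = +1.
v=2: v_2(a)=2, v_2(b)=-3; units ≡ 7, 1 (mod 8); ε·ε+αω+βω = 1·0+2·0+-3·0 ≡ 0  ⇒  (a,b)_2 = +1.
v=5: a=5^4·(≡3), b=5^2·(≡3) mod 5; (3|5)=-1, (3|5)=-1; (−1)^{4·2·2}·(-1)^2·(-1)^4 = +1.
v=11: a=11^0·(≡4), b=11^1·(≡4) mod 11; (4|11)=+1, (4|11)=+1; (−1)^{0·1·5}·(+1)^1·(+1)^0 = +1.
v=29: a=29^2·(≡28), b=29^1·(≡14) mod 29; (28|29)=+1, (14|29)=-1; (−1)^{2·1·14}·(+1)^1·(-1)^2 = +1.
v=7: a=7^-2·(≡2), b=7^0·(≡5) mod 7; (2|7)=+1, (5|7)=-1; (−1)^{-2·0·3}·(+1)^0·(-1)^-2 = +1.
v=23: a=23^3·(≡9), b=23^2·(≡7) mod 23; (9|23)=+1, (7|23)=-1; (−1)^{3·2·11}·(+1)^2·(-1)^3 = -1.
v=31: a=31^2·(≡30), b=31^1·(≡14) mod 31; (30|31)=-1, (14|31)=+1; (−1)^{2·1·15}·(-1)^1·(+1)^2 = -1.
v=3: a=3^-6·(≡2), b=3^-2·(≡2) mod 3; (2|3)=-1, (2|3)=-1; (−1)^{-6·-2·1}·(-1)^-2·(-1)^-6 = +1.
(23, 19778 / ℚ) ramifies at {23, 31}: a division algebra.

[23, 31]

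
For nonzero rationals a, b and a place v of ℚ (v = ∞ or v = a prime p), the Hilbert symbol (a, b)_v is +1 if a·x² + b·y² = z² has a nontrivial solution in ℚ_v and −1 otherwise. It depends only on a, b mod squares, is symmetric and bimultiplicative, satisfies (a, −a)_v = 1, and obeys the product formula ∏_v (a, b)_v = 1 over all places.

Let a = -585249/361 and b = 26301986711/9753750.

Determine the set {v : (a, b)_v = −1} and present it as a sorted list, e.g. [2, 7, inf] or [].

Mod squares: a ≡ -609, b ≡ 15834. Check v ∈ {∞, 2, 3, 5, 7, 11, 13, 17, 19, 29, 31, 41}.
v=13: a=13^0·(≡5), b=13^1·(≡1) mod 13; (5|13)=-1, (1|13)=+1; (−1)^{0·1·6}·(-1)^1·(+1)^0 = -1.
v=5: a=5^0·(≡1), b=5^-4·(≡1) mod 5; (1|5)=+1, (1|5)=+1; (−1)^{0·-4·2}·(+1)^-4·(+1)^0 = +1.
v=2: v_2(a)=0, v_2(b)=-1; units ≡ 7, 5 (mod 8); ε·ε+αω+βω = 1·0+0·1+-1·0 ≡ 0  ⇒  (a,b)_2 = +1.
v=29: a=29^1·(≡27), b=29^1·(≡1) mod 29; (27|29)=-1, (1|29)=+1; (−1)^{1·1·14}·(-1)^1·(+1)^1 = -1.
v=11: a=11^0·(≡8), b=11^2·(≡9) mod 11; (8|11)=-1, (9|11)=+1; (−1)^{0·2·5}·(-1)^2·(+1)^0 = +1.
v=3: a=3^1·(≡1), b=3^-3·(≡1) mod 3; (1|3)=+1, (1|3)=+1; (−1)^{1·-3·1}·(+1)^-3·(+1)^1 = -1.
v=19: a=19^-2·(≡8), b=19^0·(≡4) mod 19; (8|19)=-1, (4|19)=+1; (−1)^{-2·0·9}·(-1)^0·(+1)^-2 = +1.
v=31: a=31^2·(≡30), b=31^0·(≡23) mod 31; (30|31)=-1, (23|31)=-1; (−1)^{2·0·15}·(-1)^0·(-1)^2 = +1.
v=∞: -609 < 0 and 15834 > 0  ⇒  (a,b)_∞ = +1.
v=41: a=41^0·(≡7), b=41^2·(≡18) mod 41; (7|41)=-1, (18|41)=+1; (−1)^{0·2·20}·(-1)^2·(+1)^0 = +1.
v=17: a=17^0·(≡11), b=17^-2·(≡3) mod 17; (11|17)=-1, (3|17)=-1; (−1)^{0·-2·8}·(-1)^-2·(-1)^0 = +1.
v=7: a=7^1·(≡2), b=7^3·(≡2) mod 7; (2|7)=+1, (2|7)=+1; (−1)^{1·3·3}·(+1)^3·(+1)^1 = -1.
(-609, 15834 / ℚ) ramifies at {3, 7, 13, 29}: a division algebra.

[3, 7, 13, 29]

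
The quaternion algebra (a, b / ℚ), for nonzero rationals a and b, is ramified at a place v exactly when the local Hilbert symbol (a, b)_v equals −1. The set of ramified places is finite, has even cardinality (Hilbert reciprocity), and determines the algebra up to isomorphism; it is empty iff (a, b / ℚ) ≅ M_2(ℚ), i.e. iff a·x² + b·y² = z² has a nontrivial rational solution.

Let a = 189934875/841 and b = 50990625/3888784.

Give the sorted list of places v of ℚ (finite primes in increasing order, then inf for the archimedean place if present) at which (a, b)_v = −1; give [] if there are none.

[3, 5]

(a, b) ≡ (555, 185) mod (ℚ^×)²; places V = {2, 3, 5, 7, 13, 17, 29, 37, ∞}.
(a,b)_29: α=-2, u≡13; β=-2, v≡21 (mod 29); (13|29)=+1, (21|29)=-1; sign (−1)^0·+1^-2·-1^-2 = +1.
(a,b)_7: α=0, u≡4; β=2, v≡3 (mod 7); (4|7)=+1, (3|7)=-1; sign (−1)^0·+1^2·-1^0 = +1.
(a,b)_∞: sgn(555)=+, sgn(185)=+, so +1.
(a,b)_13: α=2, u≡10; β=0, v≡12 (mod 13); (10|13)=+1, (12|13)=+1; sign (−1)^0·+1^0·+1^2 = +1.
(a,b)_2: α=0, β=-4; u≡3, v≡1 (mod 8); ε(u)ε(v)=1·0, αω(v)=0·0, βω(u)=-4·1; sum ≡ 0  ⇒  +1.
(a,b)_37: α=1, u≡19; β=1, v≡6 (mod 37); (19|37)=-1, (6|37)=-1; sign (−1)^0·-1^1·-1^1 = +1.
(a,b)_3: α=5, u≡2; β=2, v≡2 (mod 3); (2|3)=-1, (2|3)=-1; sign (−1)^0·-1^2·-1^5 = -1.
(a,b)_5: α=3, u≡4; β=5, v≡3 (mod 5); (4|5)=+1, (3|5)=-1; sign (−1)^0·+1^5·-1^3 = -1.
(a,b)_17: α=0, u≡10; β=-2, v≡1 (mod 17); (10|17)=-1, (1|17)=+1; sign (−1)^0·-1^-2·+1^0 = +1.
(555, 185 / ℚ) ramifies at {3, 5}: a division algebra.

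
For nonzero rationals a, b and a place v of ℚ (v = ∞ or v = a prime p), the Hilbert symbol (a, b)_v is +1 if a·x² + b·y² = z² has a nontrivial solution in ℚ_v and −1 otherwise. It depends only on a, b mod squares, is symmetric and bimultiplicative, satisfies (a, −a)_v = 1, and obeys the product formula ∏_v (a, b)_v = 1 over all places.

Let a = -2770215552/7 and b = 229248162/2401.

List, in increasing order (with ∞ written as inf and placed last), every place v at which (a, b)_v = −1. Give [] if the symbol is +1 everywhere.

Mod squares: a ≡ -22134, b ≡ 150722. Check v ∈ {∞, 2, 3, 7, 11, 13, 17, 31}.
v=7: a=7^-1·(≡1), b=7^-4·(≡3) mod 7; (1|7)=+1, (3|7)=-1; (−1)^{-1·-4·3}·(+1)^-4·(-1)^-1 = -1.
v=∞: -22134 < 0 and 150722 > 0  ⇒  (a,b)_∞ = +1.
v=11: a=11^0·(≡4), b=11^1·(≡7) mod 11; (4|11)=+1, (7|11)=-1; (−1)^{0·1·5}·(+1)^1·(-1)^0 = +1.
v=17: a=17^1·(≡5), b=17^1·(≡1) mod 17; (5|17)=-1, (1|17)=+1; (−1)^{1·1·8}·(-1)^1·(+1)^1 = -1.
v=3: a=3^5·(≡2), b=3^2·(≡2) mod 3; (2|3)=-1, (2|3)=-1; (−1)^{5·2·1}·(-1)^2·(-1)^5 = -1.
v=13: a=13^2·(≡5), b=13^3·(≡11) mod 13; (5|13)=-1, (11|13)=-1; (−1)^{2·3·6}·(-1)^3·(-1)^2 = -1.
v=31: a=31^1·(≡29), b=31^1·(≡17) mod 31; (29|31)=-1, (17|31)=-1; (−1)^{1·1·15}·(-1)^1·(-1)^1 = -1.
v=2: v_2(a)=7, v_2(b)=1; units ≡ 5, 1 (mod 8); ε·ε+αω+βω = 0·0+7·0+1·1 ≡ 1  ⇒  (a,b)_2 = -1.
Ram(-22134, 150722) = {2, 3, 7, 13, 17, 31}; no ℚ_2-point on the conic.

[2, 3, 7, 13, 17, 31]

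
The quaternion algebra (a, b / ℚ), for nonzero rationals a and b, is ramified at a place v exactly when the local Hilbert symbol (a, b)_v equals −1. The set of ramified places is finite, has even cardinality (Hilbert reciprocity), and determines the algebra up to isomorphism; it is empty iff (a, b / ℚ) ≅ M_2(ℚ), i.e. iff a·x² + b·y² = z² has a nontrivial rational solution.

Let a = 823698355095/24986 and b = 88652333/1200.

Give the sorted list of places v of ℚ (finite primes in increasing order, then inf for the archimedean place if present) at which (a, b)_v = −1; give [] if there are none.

(a, b) ≡ (870870, 231) mod (ℚ^×)²; places V = {2, 3, 5, 7, 11, 13, 19, 29, 31, 37, ∞}.
(a,b)_2: α=-1, β=-4; u≡3, v≡7 (mod 8); ε(u)ε(v)=1·1, αω(v)=-1·0, βω(u)=-4·1; sum ≡ 1  ⇒  -1.
(a,b)_31: α=-2, u≡28; β=0, v≡8 (mod 31); (28|31)=+1, (8|31)=+1; sign (−1)^0·+1^0·+1^-2 = +1.
(a,b)_3: α=5, u≡1; β=-1, v≡2 (mod 3); (1|3)=+1, (2|3)=-1; sign (−1)^1·+1^-1·-1^5 = +1.
(a,b)_29: α=3, u≡11; β=2, v≡13 (mod 29); (11|29)=-1, (13|29)=+1; sign (−1)^0·-1^2·+1^3 = +1.
(a,b)_7: α=1, u≡5; β=1, v≡3 (mod 7); (5|7)=-1, (3|7)=-1; sign (−1)^1·-1^1·-1^1 = -1.
(a,b)_∞: sgn(870870)=+, sgn(231)=+, so +1.
(a,b)_13: α=-1, u≡4; β=0, v≡4 (mod 13); (4|13)=+1, (4|13)=+1; sign (−1)^0·+1^0·+1^-1 = +1.
(a,b)_11: α=1, u≡5; β=1, v≡10 (mod 11); (5|11)=+1, (10|11)=-1; sign (−1)^1·+1^1·-1^1 = +1.
(a,b)_5: α=1, u≡4; β=-2, v≡1 (mod 5); (4|5)=+1, (1|5)=+1; sign (−1)^0·+1^-2·+1^1 = +1.
(a,b)_37: α=0, u≡11; β=2, v≡12 (mod 37); (11|37)=+1, (12|37)=+1; sign (−1)^0·+1^2·+1^0 = +1.
(a,b)_19: α=2, u≡7; β=0, v≡8 (mod 19); (7|19)=+1, (8|19)=-1; sign (−1)^0·+1^0·-1^2 = +1.
(870870, 231 / ℚ) ramifies at {2, 7}: a division algebra.

[2, 7]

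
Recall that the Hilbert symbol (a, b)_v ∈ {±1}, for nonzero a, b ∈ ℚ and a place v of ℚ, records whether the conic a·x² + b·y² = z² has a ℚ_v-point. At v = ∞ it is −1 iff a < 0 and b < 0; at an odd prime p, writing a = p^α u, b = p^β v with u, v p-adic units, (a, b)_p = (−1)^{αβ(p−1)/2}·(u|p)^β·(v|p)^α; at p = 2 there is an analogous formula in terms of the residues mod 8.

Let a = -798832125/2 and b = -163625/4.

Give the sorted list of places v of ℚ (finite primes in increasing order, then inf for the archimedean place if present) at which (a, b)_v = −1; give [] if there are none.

Mod squares: a ≡ -2730, b ≡ -6545. Check v ∈ {∞, 2, 3, 5, 7, 11, 13, 17}.
v=5: a=5^3·(≡4), b=5^3·(≡4) mod 5; (4|5)=+1, (4|5)=+1; (−1)^{3·3·2}·(+1)^3·(+1)^3 = +1.
v=13: a=13^1·(≡11), b=13^0·(≡8) mod 13; (11|13)=-1, (8|13)=-1; (−1)^{1·0·6}·(-1)^0·(-1)^1 = -1.
v=∞: -2730 < 0 and -6545 < 0  ⇒  (a,b)_∞ = -1.
v=7: a=7^1·(≡2), b=7^1·(≡3) mod 7; (2|7)=+1, (3|7)=-1; (−1)^{1·1·3}·(+1)^1·(-1)^1 = +1.
v=3: a=3^5·(≡2), b=3^0·(≡1) mod 3; (2|3)=-1, (1|3)=+1; (−1)^{5·0·1}·(-1)^0·(+1)^5 = +1.
v=17: a=17^2·(≡12), b=17^1·(≡12) mod 17; (12|17)=-1, (12|17)=-1; (−1)^{2·1·8}·(-1)^1·(-1)^2 = -1.
v=11: a=11^0·(≡4), b=11^1·(≡2) mod 11; (4|11)=+1, (2|11)=-1; (−1)^{0·1·5}·(+1)^1·(-1)^0 = +1.
v=2: v_2(a)=-1, v_2(b)=-2; units ≡ 3, 7 (mod 8); ε·ε+αω+βω = 1·1+-1·0+-2·1 ≡ 1  ⇒  (a,b)_2 = -1.
(-2730, -6545 / ℚ) ramifies at {2, 13, 17, ∞}: a division algebra.

[2, 13, 17, inf]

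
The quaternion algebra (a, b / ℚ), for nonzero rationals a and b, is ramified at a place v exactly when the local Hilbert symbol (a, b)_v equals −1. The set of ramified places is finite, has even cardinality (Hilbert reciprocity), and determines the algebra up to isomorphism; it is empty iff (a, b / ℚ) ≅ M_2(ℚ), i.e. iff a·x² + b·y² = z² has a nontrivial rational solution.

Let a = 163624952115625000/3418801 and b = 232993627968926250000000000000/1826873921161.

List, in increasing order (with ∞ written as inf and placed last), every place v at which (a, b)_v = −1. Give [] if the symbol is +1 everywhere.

Mod squares: a ≡ 74074, b ≡ 2378. Check v ∈ {∞, 2, 3, 5, 7, 11, 13, 17, 29, 37, 41, 43}.
v=41: a=41^2·(≡22), b=41^3·(≡24) mod 41; (22|41)=-1, (24|41)=-1; (−1)^{2·3·20}·(-1)^3·(-1)^2 = -1.
v=13: a=13^1·(≡12), b=13^0·(≡12) mod 13; (12|13)=+1, (12|13)=+1; (−1)^{1·0·6}·(+1)^0·(+1)^1 = +1.
v=11: a=11^1·(≡10), b=11^0·(≡10) mod 11; (10|11)=-1, (10|11)=-1; (−1)^{1·0·5}·(-1)^0·(-1)^1 = -1.
v=2: v_2(a)=3, v_2(b)=13; units ≡ 5, 5 (mod 8); ε·ε+αω+βω = 0·0+3·1+13·1 ≡ 0  ⇒  (a,b)_2 = +1.
v=37: a=37^1·(≡36), b=37^2·(≡36) mod 37; (36|37)=+1, (36|37)=+1; (−1)^{1·2·18}·(+1)^2·(+1)^1 = +1.
v=5: a=5^8·(≡1), b=5^16·(≡2) mod 5; (1|5)=+1, (2|5)=-1; (−1)^{8·16·2}·(+1)^16·(-1)^8 = +1.
v=7: a=7^1·(≡3), b=7^0·(≡3) mod 7; (3|7)=-1, (3|7)=-1; (−1)^{1·0·3}·(-1)^0·(-1)^1 = -1.
v=3: a=3^0·(≡1), b=3^4·(≡2) mod 3; (1|3)=+1, (2|3)=-1; (−1)^{0·4·1}·(+1)^4·(-1)^0 = +1.
v=∞: 74074 > 0 and 2378 > 0  ⇒  (a,b)_∞ = +1.
v=29: a=29^2·(≡8), b=29^3·(≡7) mod 29; (8|29)=-1, (7|29)=+1; (−1)^{2·3·14}·(-1)^3·(+1)^2 = -1.
v=43: a=43^-4·(≡26), b=43^-6·(≡21) mod 43; (26|43)=-1, (21|43)=+1; (−1)^{-4·-6·21}·(-1)^-6·(+1)^-4 = +1.
v=17: a=17^0·(≡3), b=17^-2·(≡16) mod 17; (3|17)=-1, (16|17)=+1; (−1)^{0·-2·8}·(-1)^-2·(+1)^0 = +1.
(74074, 2378 / ℚ) ramifies at {7, 11, 29, 41}: a division algebra.

[7, 11, 29, 41]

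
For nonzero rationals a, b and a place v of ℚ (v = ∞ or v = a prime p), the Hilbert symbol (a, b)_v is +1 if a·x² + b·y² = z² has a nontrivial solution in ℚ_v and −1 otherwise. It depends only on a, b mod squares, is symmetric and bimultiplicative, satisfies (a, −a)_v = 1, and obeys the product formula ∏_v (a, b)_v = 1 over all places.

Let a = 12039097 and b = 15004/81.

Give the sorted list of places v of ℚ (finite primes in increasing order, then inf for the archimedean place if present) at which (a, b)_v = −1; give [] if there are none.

[7, 31, 37, 47]

(a, b) ≡ (12039097, 31) mod (ℚ^×)²; places V = {2, 3, 7, 11, 23, 31, 37, 43, 47, ∞}.
(a,b)_47: α=1, u≡1; β=0, v≡10 (mod 47); (1|47)=+1, (10|47)=-1; sign (−1)^0·+1^0·-1^1 = -1.
(a,b)_43: α=1, u≡6; β=0, v≡35 (mod 43); (6|43)=+1, (35|43)=+1; sign (−1)^0·+1^0·+1^1 = +1.
(a,b)_3: α=0, u≡1; β=-4, v≡1 (mod 3); (1|3)=+1, (1|3)=+1; sign (−1)^0·+1^-4·+1^0 = +1.
(a,b)_2: α=0, β=2; u≡1, v≡7 (mod 8); ε(u)ε(v)=0·1, αω(v)=0·0, βω(u)=2·0; sum ≡ 0  ⇒  +1.
(a,b)_11: α=0, u≡4; β=2, v≡9 (mod 11); (4|11)=+1, (9|11)=+1; sign (−1)^0·+1^2·+1^0 = +1.
(a,b)_23: α=1, u≡5; β=0, v≡16 (mod 23); (5|23)=-1, (16|23)=+1; sign (−1)^0·-1^0·+1^1 = +1.
(a,b)_∞: sgn(12039097)=+, sgn(31)=+, so +1.
(a,b)_31: α=0, u≡30; β=1, v≡1 (mod 31); (30|31)=-1, (1|31)=+1; sign (−1)^0·-1^1·+1^0 = -1.
(a,b)_37: α=1, u≡3; β=0, v≡8 (mod 37); (3|37)=+1, (8|37)=-1; sign (−1)^0·+1^0·-1^1 = -1.
(a,b)_7: α=1, u≡6; β=0, v≡6 (mod 7); (6|7)=-1, (6|7)=-1; sign (−1)^0·-1^0·-1^1 = -1.
Ram(12039097, 31) = {7, 31, 37, 47}; no ℚ_7-point on the conic.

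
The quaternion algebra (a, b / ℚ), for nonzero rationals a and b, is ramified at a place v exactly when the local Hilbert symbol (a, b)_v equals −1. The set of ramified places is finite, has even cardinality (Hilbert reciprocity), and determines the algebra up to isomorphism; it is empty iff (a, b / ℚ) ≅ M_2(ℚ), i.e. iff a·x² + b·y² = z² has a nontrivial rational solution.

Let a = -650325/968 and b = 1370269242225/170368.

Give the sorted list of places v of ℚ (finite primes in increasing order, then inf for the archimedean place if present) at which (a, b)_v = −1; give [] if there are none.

(a, b) ≡ (-52026, 22) mod (ℚ^×)²; places V = {2, 3, 5, 11, 13, 23, 29, ∞}.
(a,b)_29: α=1, u≡23; β=2, v≡7 (mod 29); (23|29)=+1, (7|29)=+1; sign (−1)^0·+1^2·+1^1 = +1.
(a,b)_3: α=1, u≡1; β=6, v≡1 (mod 3); (1|3)=+1, (1|3)=+1; sign (−1)^0·+1^6·+1^1 = +1.
(a,b)_13: α=1, u≡2; β=2, v≡12 (mod 13); (2|13)=-1, (12|13)=+1; sign (−1)^0·-1^2·+1^1 = +1.
(a,b)_2: α=-3, β=-7; u≡3, v≡3 (mod 8); ε(u)ε(v)=1·1, αω(v)=-3·1, βω(u)=-7·1; sum ≡ 1  ⇒  -1.
(a,b)_5: α=2, u≡4; β=2, v≡3 (mod 5); (4|5)=+1, (3|5)=-1; sign (−1)^0·+1^2·-1^2 = +1.
(a,b)_11: α=-2, u≡9; β=-3, v≡10 (mod 11); (9|11)=+1, (10|11)=-1; sign (−1)^0·+1^-3·-1^-2 = +1.
(a,b)_23: α=1, u≡19; β=2, v≡22 (mod 23); (19|23)=-1, (22|23)=-1; sign (−1)^0·-1^2·-1^1 = -1.
(a,b)_∞: sgn(-52026)=−, sgn(22)=+, so +1.
|Ram(-52026, 22)| = 2, even; anisotropic at {2, 23}.

[2, 23]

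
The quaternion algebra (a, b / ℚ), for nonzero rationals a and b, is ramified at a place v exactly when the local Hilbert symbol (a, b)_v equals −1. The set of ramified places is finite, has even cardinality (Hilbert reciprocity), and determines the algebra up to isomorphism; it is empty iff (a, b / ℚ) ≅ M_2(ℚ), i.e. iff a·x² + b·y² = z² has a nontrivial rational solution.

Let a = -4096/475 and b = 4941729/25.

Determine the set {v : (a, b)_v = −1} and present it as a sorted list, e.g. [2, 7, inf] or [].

[]

Mod squares: a ≡ -19, b ≡ 1. Check v ∈ {∞, 2, 3, 5, 13, 19}.
v=19: a=19^-1·(≡14), b=19^2·(≡11) mod 19; (14|19)=-1, (11|19)=+1; (−1)^{-1·2·9}·(-1)^2·(+1)^-1 = +1.
v=3: a=3^0·(≡2), b=3^4·(≡1) mod 3; (2|3)=-1, (1|3)=+1; (−1)^{0·4·1}·(-1)^4·(+1)^0 = +1.
v=5: a=5^-2·(≡1), b=5^-2·(≡4) mod 5; (1|5)=+1, (4|5)=+1; (−1)^{-2·-2·2}·(+1)^-2·(+1)^-2 = +1.
v=13: a=13^0·(≡11), b=13^2·(≡9) mod 13; (11|13)=-1, (9|13)=+1; (−1)^{0·2·6}·(-1)^2·(+1)^0 = +1.
v=2: v_2(a)=12, v_2(b)=0; units ≡ 5, 1 (mod 8); ε·ε+αω+βω = 0·0+12·0+0·1 ≡ 0  ⇒  (a,b)_2 = +1.
v=∞: -19 < 0 and 1 > 0  ⇒  (a,b)_∞ = +1.
Ram(a, b) = ∅: the form -19·x² + 1·y² − z² is isotropic over every ℚ_v, so by Hasse–Minkowski it is isotropic over ℚ.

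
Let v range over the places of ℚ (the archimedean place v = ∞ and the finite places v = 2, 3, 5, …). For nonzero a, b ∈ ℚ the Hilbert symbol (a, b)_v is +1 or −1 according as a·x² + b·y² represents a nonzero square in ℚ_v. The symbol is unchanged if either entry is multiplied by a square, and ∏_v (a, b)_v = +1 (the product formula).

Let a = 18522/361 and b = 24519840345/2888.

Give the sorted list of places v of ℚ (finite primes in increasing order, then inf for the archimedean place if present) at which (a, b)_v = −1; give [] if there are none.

[2, 3, 5, 7]

(a, b) ≡ (42, 4290) mod (ℚ^×)²; places V = {2, 3, 5, 7, 11, 13, 19, 23, ∞}.
(a,b)_∞: sgn(42)=+, sgn(4290)=+, so +1.
(a,b)_3: α=3, u≡2; β=3, v≡2 (mod 3); (2|3)=-1, (2|3)=-1; sign (−1)^1·-1^3·-1^3 = -1.
(a,b)_2: α=1, β=-3; u≡5, v≡1 (mod 8); ε(u)ε(v)=0·0, αω(v)=1·0, βω(u)=-3·1; sum ≡ 1  ⇒  -1.
(a,b)_7: α=3, u≡3; β=4, v≡6 (mod 7); (3|7)=-1, (6|7)=-1; sign (−1)^0·-1^4·-1^3 = -1.
(a,b)_19: α=-2, u≡16; β=-2, v≡14 (mod 19); (16|19)=+1, (14|19)=-1; sign (−1)^0·+1^-2·-1^-2 = +1.
(a,b)_11: α=0, u≡1; β=1, v≡3 (mod 11); (1|11)=+1, (3|11)=+1; sign (−1)^0·+1^1·+1^0 = +1.
(a,b)_5: α=0, u≡2; β=1, v≡3 (mod 5); (2|5)=-1, (3|5)=-1; sign (−1)^0·-1^1·-1^0 = -1.
(a,b)_13: α=0, u≡1; β=1, v≡11 (mod 13); (1|13)=+1, (11|13)=-1; sign (−1)^0·+1^1·-1^0 = +1.
(a,b)_23: α=0, u≡22; β=2, v≡2 (mod 23); (22|23)=-1, (2|23)=+1; sign (−1)^0·-1^2·+1^0 = +1.
|Ram(42, 4290)| = 4, even; anisotropic at {2, 3, 5, 7}.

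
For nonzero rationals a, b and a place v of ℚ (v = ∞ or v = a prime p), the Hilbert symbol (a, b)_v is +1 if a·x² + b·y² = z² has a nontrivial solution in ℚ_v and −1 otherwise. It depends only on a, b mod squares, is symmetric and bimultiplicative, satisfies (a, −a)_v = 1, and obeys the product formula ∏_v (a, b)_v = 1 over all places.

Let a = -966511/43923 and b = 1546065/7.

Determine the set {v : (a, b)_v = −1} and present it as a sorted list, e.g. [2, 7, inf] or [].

Mod squares: a ≡ -17157, b ≡ 1202495. Check v ∈ {∞, 2, 3, 5, 7, 11, 13, 17, 19, 43, 47}.
v=19: a=19^1·(≡5), b=19^0·(≡5) mod 19; (5|19)=+1, (5|19)=+1; (−1)^{1·0·9}·(+1)^0·(+1)^1 = +1.
v=∞: -17157 < 0 and 1202495 > 0  ⇒  (a,b)_∞ = +1.
v=13: a=13^2·(≡3), b=13^0·(≡2) mod 13; (3|13)=+1, (2|13)=-1; (−1)^{2·0·6}·(+1)^0·(-1)^2 = +1.
v=7: a=7^1·(≡6), b=7^-1·(≡3) mod 7; (6|7)=-1, (3|7)=-1; (−1)^{1·-1·3}·(-1)^-1·(-1)^1 = -1.
v=43: a=43^1·(≡35), b=43^1·(≡1) mod 43; (35|43)=+1, (1|43)=+1; (−1)^{1·1·21}·(+1)^1·(+1)^1 = -1.
v=3: a=3^-1·(≡2), b=3^2·(≡2) mod 3; (2|3)=-1, (2|3)=-1; (−1)^{-1·2·1}·(-1)^2·(-1)^-1 = -1.
v=47: a=47^0·(≡45), b=47^1·(≡6) mod 47; (45|47)=-1, (6|47)=+1; (−1)^{0·1·23}·(-1)^1·(+1)^0 = -1.
v=11: a=11^-4·(≡5), b=11^0·(≡10) mod 11; (5|11)=+1, (10|11)=-1; (−1)^{-4·0·5}·(+1)^0·(-1)^-4 = +1.
v=5: a=5^0·(≡3), b=5^1·(≡4) mod 5; (3|5)=-1, (4|5)=+1; (−1)^{0·1·2}·(-1)^1·(+1)^0 = -1.
v=17: a=17^0·(≡2), b=17^1·(≡9) mod 17; (2|17)=+1, (9|17)=+1; (−1)^{0·1·8}·(+1)^1·(+1)^0 = +1.
v=2: v_2(a)=0, v_2(b)=0; units ≡ 3, 7 (mod 8); ε·ε+αω+βω = 1·1+0·0+0·1 ≡ 1  ⇒  (a,b)_2 = -1.
(-17157, 1202495 / ℚ) ramifies at {2, 3, 5, 7, 43, 47}: a division algebra.

[2, 3, 5, 7, 43, 47]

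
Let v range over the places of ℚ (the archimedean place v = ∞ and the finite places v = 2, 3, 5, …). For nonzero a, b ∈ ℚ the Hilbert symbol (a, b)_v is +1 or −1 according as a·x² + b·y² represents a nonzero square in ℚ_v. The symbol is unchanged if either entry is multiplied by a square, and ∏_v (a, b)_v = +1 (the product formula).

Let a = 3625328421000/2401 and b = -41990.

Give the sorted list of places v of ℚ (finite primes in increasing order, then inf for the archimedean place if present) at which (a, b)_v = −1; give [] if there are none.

[2, 11, 17, 19]

Mod squares: a ≡ 4290, b ≡ -41990. Check v ∈ {∞, 2, 3, 5, 7, 11, 13, 17, 19}.
v=7: a=7^-4·(≡6), b=7^0·(≡3) mod 7; (6|7)=-1, (3|7)=-1; (−1)^{-4·0·3}·(-1)^0·(-1)^-4 = +1.
v=19: a=19^2·(≡8), b=19^1·(≡13) mod 19; (8|19)=-1, (13|19)=-1; (−1)^{2·1·9}·(-1)^1·(-1)^2 = -1.
v=13: a=13^1·(≡8), b=13^1·(≡7) mod 13; (8|13)=-1, (7|13)=-1; (−1)^{1·1·6}·(-1)^1·(-1)^1 = +1.
v=∞: 4290 > 0 and -41990 < 0  ⇒  (a,b)_∞ = +1.
v=17: a=17^2·(≡14), b=17^1·(≡12) mod 17; (14|17)=-1, (12|17)=-1; (−1)^{2·1·8}·(-1)^1·(-1)^2 = -1.
v=11: a=11^1·(≡4), b=11^0·(≡8) mod 11; (4|11)=+1, (8|11)=-1; (−1)^{1·0·5}·(+1)^0·(-1)^1 = -1.
v=5: a=5^3·(≡3), b=5^1·(≡2) mod 5; (3|5)=-1, (2|5)=-1; (−1)^{3·1·2}·(-1)^1·(-1)^3 = +1.
v=2: v_2(a)=3, v_2(b)=1; units ≡ 1, 5 (mod 8); ε·ε+αω+βω = 0·0+3·1+1·0 ≡ 1  ⇒  (a,b)_2 = -1.
v=3: a=3^5·(≡2), b=3^0·(≡1) mod 3; (2|3)=-1, (1|3)=+1; (−1)^{5·0·1}·(-1)^0·(+1)^5 = +1.
|Ram(4290, -41990)| = 4, even; anisotropic at {2, 11, 17, 19}.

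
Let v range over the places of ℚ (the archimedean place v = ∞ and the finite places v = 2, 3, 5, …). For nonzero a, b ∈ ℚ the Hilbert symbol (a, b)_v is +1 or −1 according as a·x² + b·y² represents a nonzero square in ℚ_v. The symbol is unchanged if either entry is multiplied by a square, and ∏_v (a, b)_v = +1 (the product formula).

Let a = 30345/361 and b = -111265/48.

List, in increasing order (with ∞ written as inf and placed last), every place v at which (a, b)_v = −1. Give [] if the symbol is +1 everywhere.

[3, 11]

Mod squares: a ≡ 105, b ≡ -1155. Check v ∈ {∞, 2, 3, 5, 7, 11, 17, 19}.
v=∞: 105 > 0 and -1155 < 0  ⇒  (a,b)_∞ = +1.
v=11: a=11^0·(≡2), b=11^1·(≡4) mod 11; (2|11)=-1, (4|11)=+1; (−1)^{0·1·5}·(-1)^1·(+1)^0 = -1.
v=7: a=7^1·(≡4), b=7^1·(≡5) mod 7; (4|7)=+1, (5|7)=-1; (−1)^{1·1·3}·(+1)^1·(-1)^1 = +1.
v=3: a=3^1·(≡2), b=3^-1·(≡2) mod 3; (2|3)=-1, (2|3)=-1; (−1)^{1·-1·1}·(-1)^-1·(-1)^1 = -1.
v=2: v_2(a)=0, v_2(b)=-4; units ≡ 1, 5 (mod 8); ε·ε+αω+βω = 0·0+0·1+-4·0 ≡ 0  ⇒  (a,b)_2 = +1.
v=19: a=19^-2·(≡2), b=19^0·(≡17) mod 19; (2|19)=-1, (17|19)=+1; (−1)^{-2·0·9}·(-1)^0·(+1)^-2 = +1.
v=17: a=17^2·(≡5), b=17^2·(≡15) mod 17; (5|17)=-1, (15|17)=+1; (−1)^{2·2·8}·(-1)^2·(+1)^2 = +1.
v=5: a=5^1·(≡4), b=5^1·(≡4) mod 5; (4|5)=+1, (4|5)=+1; (−1)^{1·1·2}·(+1)^1·(+1)^1 = +1.
|Ram(105, -1155)| = 2, even; anisotropic at {3, 11}.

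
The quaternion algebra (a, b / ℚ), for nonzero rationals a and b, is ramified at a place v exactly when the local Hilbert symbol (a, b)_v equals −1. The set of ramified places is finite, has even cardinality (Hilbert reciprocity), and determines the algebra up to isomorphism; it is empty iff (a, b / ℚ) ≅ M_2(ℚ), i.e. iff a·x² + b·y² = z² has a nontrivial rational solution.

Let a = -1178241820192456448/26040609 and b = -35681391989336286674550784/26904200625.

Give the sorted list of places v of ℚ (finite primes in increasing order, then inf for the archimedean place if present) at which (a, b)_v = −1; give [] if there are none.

[11, 17, 23, inf]

(a, b) ≡ (-23, -2431) mod (ℚ^×)²; places V = {2, 3, 5, 7, 11, 13, 17, 23, ∞}.
(a,b)_17: α=2, u≡5; β=3, v≡6 (mod 17); (5|17)=-1, (6|17)=-1; sign (−1)^0·-1^3·-1^2 = -1.
(a,b)_3: α=-12, u≡1; β=-16, v≡2 (mod 3); (1|3)=+1, (2|3)=-1; sign (−1)^0·+1^-16·-1^-12 = +1.
(a,b)_∞: sgn(-23)=−, sgn(-2431)=−, so -1.
(a,b)_13: α=2, u≡4; β=3, v≡6 (mod 13); (4|13)=+1, (6|13)=-1; sign (−1)^0·+1^3·-1^2 = +1.
(a,b)_23: α=5, u≡17; β=6, v≡14 (mod 23); (17|23)=-1, (14|23)=-1; sign (−1)^0·-1^6·-1^5 = -1.
(a,b)_5: α=0, u≡3; β=-4, v≡1 (mod 5); (3|5)=-1, (1|5)=+1; sign (−1)^0·-1^-4·+1^0 = +1.
(a,b)_7: α=-2, u≡5; β=0, v≡6 (mod 7); (5|7)=-1, (6|7)=-1; sign (−1)^0·-1^0·-1^-2 = +1.
(a,b)_2: α=8, β=24; u≡1, v≡1 (mod 8); ε(u)ε(v)=0·0, αω(v)=8·0, βω(u)=24·0; sum ≡ 0  ⇒  +1.
(a,b)_11: α=4, u≡8; β=3, v≡10 (mod 11); (8|11)=-1, (10|11)=-1; sign (−1)^0·-1^3·-1^4 = -1.
(-23, -2431 / ℚ) ramifies at {11, 17, 23, ∞}: a division algebra.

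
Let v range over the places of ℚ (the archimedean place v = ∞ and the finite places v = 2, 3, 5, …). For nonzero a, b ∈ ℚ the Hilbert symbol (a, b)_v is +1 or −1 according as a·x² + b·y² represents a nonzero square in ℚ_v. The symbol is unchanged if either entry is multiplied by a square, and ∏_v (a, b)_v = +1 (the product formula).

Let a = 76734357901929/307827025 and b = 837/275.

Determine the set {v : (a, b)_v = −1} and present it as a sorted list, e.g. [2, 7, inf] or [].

Mod squares: a ≡ 466089, b ≡ 1023. Check v ∈ {∞, 2, 3, 5, 7, 11, 13, 17, 19, 29, 31, 37, 47}.
v=11: a=11^-4·(≡6), b=11^-1·(≡4) mod 11; (6|11)=-1, (4|11)=+1; (−1)^{-4·-1·5}·(-1)^-1·(+1)^-4 = -1.
v=∞: 466089 > 0 and 1023 > 0  ⇒  (a,b)_∞ = +1.
v=17: a=17^1·(≡4), b=17^0·(≡7) mod 17; (4|17)=+1, (7|17)=-1; (−1)^{1·0·8}·(+1)^0·(-1)^1 = -1.
v=5: a=5^-2·(≡4), b=5^-2·(≡2) mod 5; (4|5)=+1, (2|5)=-1; (−1)^{-2·-2·2}·(+1)^-2·(-1)^-2 = +1.
v=13: a=13^3·(≡1), b=13^0·(≡9) mod 13; (1|13)=+1, (9|13)=+1; (−1)^{3·0·6}·(+1)^0·(+1)^3 = +1.
v=47: a=47^2·(≡28), b=47^0·(≡8) mod 47; (28|47)=+1, (8|47)=+1; (−1)^{2·0·23}·(+1)^0·(+1)^2 = +1.
v=3: a=3^3·(≡2), b=3^3·(≡2) mod 3; (2|3)=-1, (2|3)=-1; (−1)^{3·3·1}·(-1)^3·(-1)^3 = -1.
v=19: a=19^1·(≡13), b=19^0·(≡17) mod 19; (13|19)=-1, (17|19)=+1; (−1)^{1·0·9}·(-1)^0·(+1)^1 = +1.
v=29: a=29^-2·(≡16), b=29^0·(≡8) mod 29; (16|29)=+1, (8|29)=-1; (−1)^{-2·0·14}·(+1)^0·(-1)^-2 = +1.
v=37: a=37^1·(≡29), b=37^0·(≡13) mod 37; (29|37)=-1, (13|37)=-1; (−1)^{1·0·18}·(-1)^0·(-1)^1 = -1.
v=2: v_2(a)=0, v_2(b)=0; units ≡ 1, 7 (mod 8); ε·ε+αω+βω = 0·1+0·0+0·0 ≡ 0  ⇒  (a,b)_2 = +1.
v=31: a=31^0·(≡5), b=31^1·(≡1) mod 31; (5|31)=+1, (1|31)=+1; (−1)^{0·1·15}·(+1)^1·(+1)^0 = +1.
v=7: a=7^2·(≡4), b=7^0·(≡2) mod 7; (4|7)=+1, (2|7)=+1; (−1)^{2·0·3}·(+1)^0·(+1)^2 = +1.
|Ram(466089, 1023)| = 4, even; anisotropic at {3, 11, 17, 37}.

[3, 11, 17, 37]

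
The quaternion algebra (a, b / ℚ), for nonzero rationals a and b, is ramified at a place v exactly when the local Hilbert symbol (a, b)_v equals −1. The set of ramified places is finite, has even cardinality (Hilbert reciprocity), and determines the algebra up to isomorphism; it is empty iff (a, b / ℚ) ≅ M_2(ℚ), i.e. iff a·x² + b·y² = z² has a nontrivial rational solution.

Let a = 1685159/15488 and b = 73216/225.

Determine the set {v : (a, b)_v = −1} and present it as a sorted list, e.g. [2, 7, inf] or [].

[2, 7, 11, 17]

(a, b) ≡ (238, 286) mod (ℚ^×)²; places V = {2, 3, 5, 7, 11, 13, 17, ∞}.
(a,b)_17: α=3, u≡3; β=0, v≡12 (mod 17); (3|17)=-1, (12|17)=-1; sign (−1)^0·-1^0·-1^3 = -1.
(a,b)_3: α=0, u≡1; β=-2, v≡1 (mod 3); (1|3)=+1, (1|3)=+1; sign (−1)^0·+1^-2·+1^0 = +1.
(a,b)_11: α=-2, u≡2; β=1, v≡9 (mod 11); (2|11)=-1, (9|11)=+1; sign (−1)^0·-1^1·+1^-2 = -1.
(a,b)_2: α=-7, β=9; u≡7, v≡7 (mod 8); ε(u)ε(v)=1·1, αω(v)=-7·0, βω(u)=9·0; sum ≡ 1  ⇒  -1.
(a,b)_∞: sgn(238)=+, sgn(286)=+, so +1.
(a,b)_5: α=0, u≡3; β=-2, v≡4 (mod 5); (3|5)=-1, (4|5)=+1; sign (−1)^0·-1^-2·+1^0 = +1.
(a,b)_7: α=3, u≡5; β=0, v≡3 (mod 7); (5|7)=-1, (3|7)=-1; sign (−1)^0·-1^0·-1^3 = -1.
(a,b)_13: α=0, u≡12; β=1, v≡4 (mod 13); (12|13)=+1, (4|13)=+1; sign (−1)^0·+1^1·+1^0 = +1.
(238, 286 / ℚ) ramifies at {2, 7, 11, 17}: a division algebra.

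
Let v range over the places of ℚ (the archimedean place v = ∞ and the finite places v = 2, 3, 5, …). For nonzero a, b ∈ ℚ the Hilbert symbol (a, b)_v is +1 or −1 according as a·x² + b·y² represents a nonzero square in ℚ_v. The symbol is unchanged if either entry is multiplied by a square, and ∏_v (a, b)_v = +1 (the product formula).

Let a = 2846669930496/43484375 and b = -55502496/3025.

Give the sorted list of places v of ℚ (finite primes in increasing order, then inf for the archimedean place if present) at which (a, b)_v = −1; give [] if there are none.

(a, b) ≡ (437, -874) mod (ℚ^×)²; places V = {2, 3, 5, 7, 11, 19, 23, ∞}.
(a,b)_5: α=-6, u≡2; β=-2, v≡4 (mod 5); (2|5)=-1, (4|5)=+1; sign (−1)^0·-1^-2·+1^-6 = +1.
(a,b)_7: α=2, u≡6; β=2, v≡1 (mod 7); (6|7)=-1, (1|7)=+1; sign (−1)^0·-1^2·+1^2 = +1.
(a,b)_11: α=-2, u≡8; β=-2, v≡2 (mod 11); (8|11)=-1, (2|11)=-1; sign (−1)^0·-1^-2·-1^-2 = +1.
(a,b)_19: α=1, u≡9; β=1, v≡7 (mod 19); (9|19)=+1, (7|19)=+1; sign (−1)^1·+1^1·+1^1 = -1.
(a,b)_2: α=22, β=5; u≡5, v≡3 (mod 8); ε(u)ε(v)=0·1, αω(v)=22·1, βω(u)=5·1; sum ≡ 1  ⇒  -1.
(a,b)_∞: sgn(437)=+, sgn(-874)=−, so +1.
(a,b)_3: α=6, u≡2; β=4, v≡2 (mod 3); (2|3)=-1, (2|3)=-1; sign (−1)^0·-1^4·-1^6 = +1.
(a,b)_23: α=-1, u≡19; β=1, v≡16 (mod 23); (19|23)=-1, (16|23)=+1; sign (−1)^1·-1^1·+1^-1 = +1.
(437, -874 / ℚ) ramifies at {2, 19}: a division algebra.

[2, 19]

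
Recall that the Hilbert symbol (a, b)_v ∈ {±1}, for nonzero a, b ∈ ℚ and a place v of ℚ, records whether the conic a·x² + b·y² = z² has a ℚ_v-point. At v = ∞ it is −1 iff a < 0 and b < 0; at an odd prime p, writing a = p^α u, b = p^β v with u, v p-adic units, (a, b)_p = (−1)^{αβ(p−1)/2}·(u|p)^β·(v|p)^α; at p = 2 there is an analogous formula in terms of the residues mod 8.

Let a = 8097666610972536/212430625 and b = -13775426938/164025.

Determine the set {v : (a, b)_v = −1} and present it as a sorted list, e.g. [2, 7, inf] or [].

[3, 13, 23, 31]

Mod squares: a ≡ 55614, b ≡ -1978. Check v ∈ {∞, 2, 3, 5, 7, 11, 13, 17, 23, 29, 31, 43, 53}.
v=∞: 55614 > 0 and -1978 < 0  ⇒  (a,b)_∞ = +1.
v=23: a=23^1·(≡6), b=23^1·(≡18) mod 23; (6|23)=+1, (18|23)=+1; (−1)^{1·1·11}·(+1)^1·(+1)^1 = -1.
v=29: a=29^2·(≡19), b=29^2·(≡20) mod 29; (19|29)=-1, (20|29)=+1; (−1)^{2·2·14}·(-1)^2·(+1)^2 = +1.
v=5: a=5^-4·(≡4), b=5^-2·(≡2) mod 5; (4|5)=+1, (2|5)=-1; (−1)^{-4·-2·2}·(+1)^-2·(-1)^-4 = +1.
v=13: a=13^1·(≡9), b=13^2·(≡7) mod 13; (9|13)=+1, (7|13)=-1; (−1)^{1·2·6}·(+1)^2·(-1)^1 = -1.
v=31: a=31^1·(≡6), b=31^0·(≡24) mod 31; (6|31)=-1, (24|31)=-1; (−1)^{1·0·15}·(-1)^0·(-1)^1 = -1.
v=11: a=11^-2·(≡5), b=11^0·(≡6) mod 11; (5|11)=+1, (6|11)=-1; (−1)^{-2·0·5}·(+1)^0·(-1)^-2 = +1.
v=53: a=53^-2·(≡36), b=53^0·(≡52) mod 53; (36|53)=+1, (52|53)=+1; (−1)^{-2·0·26}·(+1)^0·(+1)^-2 = +1.
v=17: a=17^2·(≡7), b=17^0·(≡12) mod 17; (7|17)=-1, (12|17)=-1; (−1)^{2·0·8}·(-1)^0·(-1)^2 = +1.
v=2: v_2(a)=3, v_2(b)=1; units ≡ 7, 3 (mod 8); ε·ε+αω+βω = 1·1+3·1+1·0 ≡ 0  ⇒  (a,b)_2 = +1.
v=43: a=43^2·(≡14), b=43^1·(≡4) mod 43; (14|43)=+1, (4|43)=+1; (−1)^{2·1·21}·(+1)^1·(+1)^2 = +1.
v=7: a=7^0·(≡3), b=7^2·(≡3) mod 7; (3|7)=-1, (3|7)=-1; (−1)^{0·2·3}·(-1)^2·(-1)^0 = +1.
v=3: a=3^5·(≡1), b=3^-8·(≡2) mod 3; (1|3)=+1, (2|3)=-1; (−1)^{5·-8·1}·(+1)^-8·(-1)^5 = -1.
(55614, -1978 / ℚ) ramifies at {3, 13, 23, 31}: a division algebra.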